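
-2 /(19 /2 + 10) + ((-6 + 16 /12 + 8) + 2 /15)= 656 /195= 3.36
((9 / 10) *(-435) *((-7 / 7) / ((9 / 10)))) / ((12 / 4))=145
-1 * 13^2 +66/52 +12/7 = -30215/182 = -166.02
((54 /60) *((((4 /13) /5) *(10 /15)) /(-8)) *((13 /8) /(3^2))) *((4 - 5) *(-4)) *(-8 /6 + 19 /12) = -1 /1200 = -0.00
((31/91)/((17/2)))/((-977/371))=-0.02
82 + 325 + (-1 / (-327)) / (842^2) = 94355309797 / 231831228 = 407.00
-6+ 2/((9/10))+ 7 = 29/9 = 3.22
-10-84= -94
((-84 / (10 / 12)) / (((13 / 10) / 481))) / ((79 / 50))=-1864800 / 79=-23605.06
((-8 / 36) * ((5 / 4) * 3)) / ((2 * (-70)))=1 / 168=0.01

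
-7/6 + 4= 17/6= 2.83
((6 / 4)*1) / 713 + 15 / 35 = 4299 / 9982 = 0.43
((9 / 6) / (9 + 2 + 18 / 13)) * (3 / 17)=117 / 5474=0.02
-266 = -266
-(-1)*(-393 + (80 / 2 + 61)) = -292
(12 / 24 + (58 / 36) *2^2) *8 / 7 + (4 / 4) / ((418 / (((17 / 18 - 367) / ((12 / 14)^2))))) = 1162543 / 172368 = 6.74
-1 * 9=-9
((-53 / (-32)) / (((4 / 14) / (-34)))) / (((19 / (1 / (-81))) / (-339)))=-712691 / 16416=-43.41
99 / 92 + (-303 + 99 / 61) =-1685289 / 5612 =-300.30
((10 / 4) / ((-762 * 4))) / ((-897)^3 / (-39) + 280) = -5 / 112814325552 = -0.00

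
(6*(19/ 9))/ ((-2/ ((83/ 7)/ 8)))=-9.39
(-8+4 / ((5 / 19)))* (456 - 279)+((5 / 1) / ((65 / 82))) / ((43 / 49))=3582038 / 2795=1281.59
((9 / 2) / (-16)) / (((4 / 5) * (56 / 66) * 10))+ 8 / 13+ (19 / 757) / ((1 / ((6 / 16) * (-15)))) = 30527591 / 70540288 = 0.43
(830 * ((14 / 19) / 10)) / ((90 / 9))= 581 / 95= 6.12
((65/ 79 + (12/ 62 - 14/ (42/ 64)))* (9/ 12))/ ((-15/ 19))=19.30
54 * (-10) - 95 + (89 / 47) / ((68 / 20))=-506920 / 799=-634.44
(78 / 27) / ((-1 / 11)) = -286 / 9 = -31.78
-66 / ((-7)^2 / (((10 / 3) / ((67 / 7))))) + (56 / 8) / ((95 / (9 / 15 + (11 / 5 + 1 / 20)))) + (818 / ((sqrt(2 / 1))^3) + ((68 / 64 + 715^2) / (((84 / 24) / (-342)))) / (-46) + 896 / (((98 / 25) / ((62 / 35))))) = 409 *sqrt(2) / 2 + 16406038369953 / 15101800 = 1086652.31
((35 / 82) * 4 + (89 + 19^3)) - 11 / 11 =284897 / 41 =6948.71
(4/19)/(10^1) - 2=-188/95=-1.98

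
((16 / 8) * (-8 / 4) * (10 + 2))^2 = 2304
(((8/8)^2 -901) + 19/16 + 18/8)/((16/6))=-43035/128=-336.21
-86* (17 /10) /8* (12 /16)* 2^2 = -54.82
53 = 53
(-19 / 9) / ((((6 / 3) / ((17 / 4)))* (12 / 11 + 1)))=-3553 / 1656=-2.15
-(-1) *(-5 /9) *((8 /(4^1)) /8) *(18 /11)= -5 /22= -0.23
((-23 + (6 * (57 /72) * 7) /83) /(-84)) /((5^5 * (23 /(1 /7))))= 2501 /4677050000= 0.00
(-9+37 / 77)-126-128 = -20214 / 77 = -262.52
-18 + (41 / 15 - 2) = -259 / 15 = -17.27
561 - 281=280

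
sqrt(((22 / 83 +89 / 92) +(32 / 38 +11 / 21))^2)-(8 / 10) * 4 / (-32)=41106427 / 15233820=2.70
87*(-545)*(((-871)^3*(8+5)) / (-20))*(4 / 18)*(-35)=950364833177305 / 6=158394138862884.17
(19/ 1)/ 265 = 19/ 265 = 0.07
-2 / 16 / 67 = -1 / 536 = -0.00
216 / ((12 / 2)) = 36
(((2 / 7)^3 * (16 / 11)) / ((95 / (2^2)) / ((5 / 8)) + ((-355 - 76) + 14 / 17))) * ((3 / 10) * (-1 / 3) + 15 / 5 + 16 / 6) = -181696 / 377318865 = -0.00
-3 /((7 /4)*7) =-12 /49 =-0.24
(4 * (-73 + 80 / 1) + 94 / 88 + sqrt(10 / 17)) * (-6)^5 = -2486376 / 11 - 7776 * sqrt(170) / 17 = -231998.10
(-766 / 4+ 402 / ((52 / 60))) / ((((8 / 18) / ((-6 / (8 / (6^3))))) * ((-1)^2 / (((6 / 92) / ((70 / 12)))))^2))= -418125969 / 33697300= -12.41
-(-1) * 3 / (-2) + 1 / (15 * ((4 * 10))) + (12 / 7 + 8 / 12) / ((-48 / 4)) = -21379 / 12600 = -1.70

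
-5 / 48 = -0.10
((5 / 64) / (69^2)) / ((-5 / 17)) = -0.00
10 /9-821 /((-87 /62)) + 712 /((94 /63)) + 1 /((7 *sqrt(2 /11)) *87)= sqrt(22) /1218 + 13044520 /12267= 1063.39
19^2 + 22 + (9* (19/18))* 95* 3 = 6181/2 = 3090.50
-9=-9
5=5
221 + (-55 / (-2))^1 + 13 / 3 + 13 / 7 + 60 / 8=5506 / 21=262.19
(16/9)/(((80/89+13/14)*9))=19936/184437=0.11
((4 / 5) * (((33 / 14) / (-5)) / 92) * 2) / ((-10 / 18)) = 297 / 20125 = 0.01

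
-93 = -93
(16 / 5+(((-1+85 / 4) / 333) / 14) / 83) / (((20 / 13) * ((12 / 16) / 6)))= 35771593 / 2149700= 16.64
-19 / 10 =-1.90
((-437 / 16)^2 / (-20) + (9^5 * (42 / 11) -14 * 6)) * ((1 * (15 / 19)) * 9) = 342658766367 / 214016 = 1601089.48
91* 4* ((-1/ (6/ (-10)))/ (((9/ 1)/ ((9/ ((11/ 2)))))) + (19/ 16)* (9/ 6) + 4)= 584675/ 264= 2214.68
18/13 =1.38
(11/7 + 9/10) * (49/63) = 173/90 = 1.92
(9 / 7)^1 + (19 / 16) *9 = 1341 / 112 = 11.97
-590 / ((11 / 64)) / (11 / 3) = -113280 / 121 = -936.20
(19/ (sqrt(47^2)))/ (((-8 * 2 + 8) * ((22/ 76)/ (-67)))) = 24187/ 2068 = 11.70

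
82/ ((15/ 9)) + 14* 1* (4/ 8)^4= 2003/ 40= 50.08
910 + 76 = 986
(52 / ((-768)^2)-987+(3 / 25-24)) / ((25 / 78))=-48444600191 / 15360000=-3153.95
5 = 5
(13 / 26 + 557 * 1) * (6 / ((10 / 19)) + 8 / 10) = 13603 / 2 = 6801.50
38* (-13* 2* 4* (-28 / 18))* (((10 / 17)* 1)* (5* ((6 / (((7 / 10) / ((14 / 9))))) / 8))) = 13832000 / 459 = 30135.08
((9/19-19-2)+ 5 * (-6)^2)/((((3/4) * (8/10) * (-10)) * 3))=-505/57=-8.86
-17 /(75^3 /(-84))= 476 /140625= 0.00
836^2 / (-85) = -698896 / 85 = -8222.31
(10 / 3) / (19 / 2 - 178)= -20 / 1011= -0.02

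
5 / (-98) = -0.05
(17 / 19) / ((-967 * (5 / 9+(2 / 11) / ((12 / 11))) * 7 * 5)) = -306 / 8359715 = -0.00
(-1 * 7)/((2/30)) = -105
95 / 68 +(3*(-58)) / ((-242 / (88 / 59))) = 108983 / 44132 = 2.47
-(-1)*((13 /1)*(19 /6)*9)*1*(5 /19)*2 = 195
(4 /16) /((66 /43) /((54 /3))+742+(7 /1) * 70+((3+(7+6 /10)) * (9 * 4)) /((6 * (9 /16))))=645 /3470492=0.00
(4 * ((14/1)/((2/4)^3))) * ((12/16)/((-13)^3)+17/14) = 1194832/2197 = 543.85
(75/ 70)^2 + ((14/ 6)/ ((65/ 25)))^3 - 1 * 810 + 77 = -8500491817/ 11626524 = -731.13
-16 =-16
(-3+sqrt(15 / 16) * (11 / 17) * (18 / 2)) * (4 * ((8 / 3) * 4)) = 112.58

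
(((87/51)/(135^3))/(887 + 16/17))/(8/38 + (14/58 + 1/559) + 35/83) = 741377663/831138074630173125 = 0.00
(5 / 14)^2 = 25 / 196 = 0.13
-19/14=-1.36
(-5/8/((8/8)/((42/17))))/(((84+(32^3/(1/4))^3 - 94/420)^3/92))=-22365315000/1797612759972586282060078054666113955165441603581261689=-0.00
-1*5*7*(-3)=105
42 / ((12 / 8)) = 28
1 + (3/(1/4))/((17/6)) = 89/17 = 5.24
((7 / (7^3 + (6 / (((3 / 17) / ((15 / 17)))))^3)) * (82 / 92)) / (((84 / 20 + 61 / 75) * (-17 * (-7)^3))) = 3075 / 393946131824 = 0.00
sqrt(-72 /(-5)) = 6*sqrt(10) /5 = 3.79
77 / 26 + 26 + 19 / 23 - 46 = -9695 / 598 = -16.21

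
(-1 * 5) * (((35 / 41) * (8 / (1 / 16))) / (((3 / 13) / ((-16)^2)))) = -74547200 / 123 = -606074.80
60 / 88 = 15 / 22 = 0.68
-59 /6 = -9.83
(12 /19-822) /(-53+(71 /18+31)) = 280908 /6175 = 45.49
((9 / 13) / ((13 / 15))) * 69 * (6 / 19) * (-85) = -4750650 / 3211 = -1479.49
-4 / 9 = -0.44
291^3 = 24642171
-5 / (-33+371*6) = -5 / 2193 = -0.00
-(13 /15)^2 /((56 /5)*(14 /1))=-169 /35280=-0.00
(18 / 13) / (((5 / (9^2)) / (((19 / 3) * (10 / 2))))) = 9234 / 13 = 710.31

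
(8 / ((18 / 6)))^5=32768 / 243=134.85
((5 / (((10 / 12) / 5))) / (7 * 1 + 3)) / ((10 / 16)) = 24 / 5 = 4.80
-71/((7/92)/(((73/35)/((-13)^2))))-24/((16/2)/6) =-1222126/41405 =-29.52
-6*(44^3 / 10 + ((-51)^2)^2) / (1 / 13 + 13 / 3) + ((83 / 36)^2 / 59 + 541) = -151490216067673 / 16439760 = -9214867.86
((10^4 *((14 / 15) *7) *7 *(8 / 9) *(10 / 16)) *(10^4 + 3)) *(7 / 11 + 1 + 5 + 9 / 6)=6141541910000 / 297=20678592289.56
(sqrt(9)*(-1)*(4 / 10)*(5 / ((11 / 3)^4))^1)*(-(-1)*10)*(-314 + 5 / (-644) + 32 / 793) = 194813883675 / 1869260393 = 104.22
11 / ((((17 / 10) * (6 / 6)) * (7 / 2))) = 220 / 119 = 1.85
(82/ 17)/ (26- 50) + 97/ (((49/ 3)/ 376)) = 2232.78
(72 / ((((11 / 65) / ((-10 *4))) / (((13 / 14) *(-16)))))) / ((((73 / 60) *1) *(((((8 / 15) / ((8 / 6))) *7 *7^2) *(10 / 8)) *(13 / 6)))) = 1078272000 / 1928003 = 559.27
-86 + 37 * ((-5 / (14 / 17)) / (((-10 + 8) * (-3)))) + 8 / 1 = -9697 / 84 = -115.44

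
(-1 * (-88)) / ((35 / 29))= 2552 / 35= 72.91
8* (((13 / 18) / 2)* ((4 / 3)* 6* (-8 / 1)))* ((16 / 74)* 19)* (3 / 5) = -252928 / 555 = -455.73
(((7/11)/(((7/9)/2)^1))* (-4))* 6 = -432/11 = -39.27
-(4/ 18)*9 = -2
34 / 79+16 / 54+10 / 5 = 5816 / 2133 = 2.73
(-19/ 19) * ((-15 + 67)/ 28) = -13/ 7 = -1.86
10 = 10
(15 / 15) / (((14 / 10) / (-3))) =-15 / 7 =-2.14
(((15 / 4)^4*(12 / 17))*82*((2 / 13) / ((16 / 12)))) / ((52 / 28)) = 130764375 / 183872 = 711.17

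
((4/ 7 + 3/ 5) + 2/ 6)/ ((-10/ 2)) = -158/ 525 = -0.30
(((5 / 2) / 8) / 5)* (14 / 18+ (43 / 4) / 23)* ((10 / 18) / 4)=5155 / 476928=0.01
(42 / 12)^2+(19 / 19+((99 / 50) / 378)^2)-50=-162067379 / 4410000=-36.75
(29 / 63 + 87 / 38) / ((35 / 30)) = 6583 / 2793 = 2.36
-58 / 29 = -2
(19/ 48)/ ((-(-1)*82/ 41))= 19/ 96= 0.20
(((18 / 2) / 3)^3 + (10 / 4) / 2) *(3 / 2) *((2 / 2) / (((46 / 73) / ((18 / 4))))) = 222723 / 736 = 302.61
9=9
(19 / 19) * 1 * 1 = 1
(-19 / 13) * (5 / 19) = -5 / 13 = -0.38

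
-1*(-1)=1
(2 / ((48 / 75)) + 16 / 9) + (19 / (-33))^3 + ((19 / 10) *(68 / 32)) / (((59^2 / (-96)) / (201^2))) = -22486536181363 / 5003867880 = -4493.83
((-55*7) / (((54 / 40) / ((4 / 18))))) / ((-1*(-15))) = -3080 / 729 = -4.22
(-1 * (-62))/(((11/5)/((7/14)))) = 155/11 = 14.09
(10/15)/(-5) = -2/15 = -0.13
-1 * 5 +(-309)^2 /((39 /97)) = 3087154 /13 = 237473.38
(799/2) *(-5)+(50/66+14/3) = -131477/66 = -1992.08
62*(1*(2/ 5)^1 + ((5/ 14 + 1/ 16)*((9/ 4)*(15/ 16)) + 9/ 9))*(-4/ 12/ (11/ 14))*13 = -33006103/ 42240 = -781.39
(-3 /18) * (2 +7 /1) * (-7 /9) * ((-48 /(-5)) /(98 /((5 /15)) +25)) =56 /1595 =0.04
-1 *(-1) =1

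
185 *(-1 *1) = -185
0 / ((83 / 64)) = 0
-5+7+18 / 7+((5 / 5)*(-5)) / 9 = 253 / 63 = 4.02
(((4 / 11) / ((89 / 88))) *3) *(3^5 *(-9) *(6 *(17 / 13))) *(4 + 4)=-171320832 / 1157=-148073.32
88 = 88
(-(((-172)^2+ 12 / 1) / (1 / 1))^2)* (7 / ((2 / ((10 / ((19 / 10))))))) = -306573125600 / 19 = -16135427663.16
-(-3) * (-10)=-30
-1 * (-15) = 15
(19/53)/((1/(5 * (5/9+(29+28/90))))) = 8512/159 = 53.53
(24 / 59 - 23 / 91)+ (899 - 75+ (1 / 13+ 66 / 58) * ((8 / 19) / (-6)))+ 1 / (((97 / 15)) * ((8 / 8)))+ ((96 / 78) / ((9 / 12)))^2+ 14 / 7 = 27830007445852 / 33573962331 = 828.92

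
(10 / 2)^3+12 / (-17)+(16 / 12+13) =138.63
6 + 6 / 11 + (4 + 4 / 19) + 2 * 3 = 3502 / 209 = 16.76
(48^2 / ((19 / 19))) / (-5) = -460.80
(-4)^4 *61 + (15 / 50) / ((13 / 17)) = 2030131 / 130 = 15616.39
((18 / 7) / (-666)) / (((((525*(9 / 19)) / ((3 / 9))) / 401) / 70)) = -15238 / 104895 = -0.15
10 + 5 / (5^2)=51 / 5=10.20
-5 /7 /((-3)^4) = -5 /567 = -0.01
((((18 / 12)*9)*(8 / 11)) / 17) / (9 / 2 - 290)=-216 / 106777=-0.00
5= 5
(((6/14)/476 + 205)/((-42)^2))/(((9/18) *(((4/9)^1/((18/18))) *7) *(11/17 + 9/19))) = 12978197/194692288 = 0.07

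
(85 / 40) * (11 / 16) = 187 / 128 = 1.46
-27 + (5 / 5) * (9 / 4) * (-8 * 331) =-5985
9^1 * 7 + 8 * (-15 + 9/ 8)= -48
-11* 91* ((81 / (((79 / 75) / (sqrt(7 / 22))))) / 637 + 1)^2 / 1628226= -0.00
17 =17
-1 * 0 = 0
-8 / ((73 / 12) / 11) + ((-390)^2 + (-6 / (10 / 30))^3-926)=10608910 / 73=145327.53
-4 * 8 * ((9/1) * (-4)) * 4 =4608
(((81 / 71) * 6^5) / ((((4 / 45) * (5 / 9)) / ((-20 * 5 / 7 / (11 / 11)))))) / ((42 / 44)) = -9353361600 / 3479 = -2688520.15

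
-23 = -23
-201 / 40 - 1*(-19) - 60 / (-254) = 72193 / 5080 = 14.21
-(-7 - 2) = 9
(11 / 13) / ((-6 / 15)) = -55 / 26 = -2.12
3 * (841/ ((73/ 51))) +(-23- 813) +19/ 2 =136677/ 146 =936.14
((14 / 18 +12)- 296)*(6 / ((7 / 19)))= -96862 / 21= -4612.48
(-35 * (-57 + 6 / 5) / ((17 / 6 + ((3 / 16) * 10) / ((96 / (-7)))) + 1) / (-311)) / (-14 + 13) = 1499904 / 882929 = 1.70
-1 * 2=-2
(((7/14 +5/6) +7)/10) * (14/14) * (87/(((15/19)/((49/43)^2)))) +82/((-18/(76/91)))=349642655/3028662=115.44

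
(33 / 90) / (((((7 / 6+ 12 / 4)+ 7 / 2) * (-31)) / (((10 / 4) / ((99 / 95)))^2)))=-45125 / 5082264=-0.01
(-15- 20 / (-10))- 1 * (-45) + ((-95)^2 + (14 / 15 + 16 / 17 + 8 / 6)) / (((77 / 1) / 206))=474880078 / 19635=24185.39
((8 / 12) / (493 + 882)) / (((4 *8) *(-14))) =-1 / 924000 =-0.00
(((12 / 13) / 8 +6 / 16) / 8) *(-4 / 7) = -51 / 1456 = -0.04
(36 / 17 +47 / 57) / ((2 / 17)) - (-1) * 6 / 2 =28.01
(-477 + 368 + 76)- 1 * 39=-72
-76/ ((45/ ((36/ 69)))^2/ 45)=-1216/ 2645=-0.46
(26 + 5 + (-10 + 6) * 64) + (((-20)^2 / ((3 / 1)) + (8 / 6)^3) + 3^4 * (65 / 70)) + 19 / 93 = -162619 / 11718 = -13.88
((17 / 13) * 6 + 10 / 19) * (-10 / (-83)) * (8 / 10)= 0.81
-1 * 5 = -5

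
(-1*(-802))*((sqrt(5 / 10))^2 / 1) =401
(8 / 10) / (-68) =-1 / 85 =-0.01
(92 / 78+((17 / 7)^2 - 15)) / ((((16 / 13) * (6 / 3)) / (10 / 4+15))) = -18925 / 336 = -56.32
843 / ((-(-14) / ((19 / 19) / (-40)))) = -843 / 560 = -1.51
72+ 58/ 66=72.88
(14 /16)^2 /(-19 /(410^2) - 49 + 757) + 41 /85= 78248730461 /161860102160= 0.48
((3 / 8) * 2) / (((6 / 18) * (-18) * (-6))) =1 / 48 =0.02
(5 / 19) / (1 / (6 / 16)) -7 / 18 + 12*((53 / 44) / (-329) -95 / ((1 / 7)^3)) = -1935860342095 / 4950792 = -391020.33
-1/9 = -0.11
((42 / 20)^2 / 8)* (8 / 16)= 441 / 1600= 0.28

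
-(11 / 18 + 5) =-101 / 18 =-5.61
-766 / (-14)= 383 / 7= 54.71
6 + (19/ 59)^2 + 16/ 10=134083/ 17405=7.70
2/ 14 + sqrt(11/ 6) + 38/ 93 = 359/ 651 + sqrt(66)/ 6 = 1.91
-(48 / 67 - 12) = 756 / 67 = 11.28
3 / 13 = 0.23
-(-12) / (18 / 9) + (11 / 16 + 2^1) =139 / 16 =8.69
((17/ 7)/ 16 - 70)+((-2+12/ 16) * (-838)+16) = 111289/ 112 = 993.65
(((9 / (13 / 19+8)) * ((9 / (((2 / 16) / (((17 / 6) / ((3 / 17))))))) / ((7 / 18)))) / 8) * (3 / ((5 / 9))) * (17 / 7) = 68049963 / 13475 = 5050.09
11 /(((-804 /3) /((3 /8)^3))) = -297 /137216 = -0.00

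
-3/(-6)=1/2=0.50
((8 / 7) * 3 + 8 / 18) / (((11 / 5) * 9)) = 1220 / 6237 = 0.20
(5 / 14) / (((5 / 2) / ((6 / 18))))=1 / 21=0.05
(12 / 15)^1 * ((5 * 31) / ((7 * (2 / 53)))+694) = 35862 / 35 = 1024.63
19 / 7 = 2.71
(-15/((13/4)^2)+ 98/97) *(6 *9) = -22.13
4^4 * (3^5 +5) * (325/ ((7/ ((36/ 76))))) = 1396258.65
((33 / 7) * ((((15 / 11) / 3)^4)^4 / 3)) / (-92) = -152587890625 / 2690147821103679244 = -0.00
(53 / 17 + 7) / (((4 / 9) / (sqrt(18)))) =1161*sqrt(2) / 17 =96.58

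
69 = 69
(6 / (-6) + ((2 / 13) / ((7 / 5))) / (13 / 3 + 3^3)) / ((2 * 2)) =-2131 / 8554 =-0.25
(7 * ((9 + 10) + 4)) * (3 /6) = 161 /2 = 80.50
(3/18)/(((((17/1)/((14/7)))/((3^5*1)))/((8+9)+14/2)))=1944/17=114.35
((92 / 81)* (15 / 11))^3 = 97336000 / 26198073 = 3.72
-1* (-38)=38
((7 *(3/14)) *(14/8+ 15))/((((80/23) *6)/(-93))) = -143313/1280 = -111.96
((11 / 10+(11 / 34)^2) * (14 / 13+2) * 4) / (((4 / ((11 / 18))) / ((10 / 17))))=255310 / 191607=1.33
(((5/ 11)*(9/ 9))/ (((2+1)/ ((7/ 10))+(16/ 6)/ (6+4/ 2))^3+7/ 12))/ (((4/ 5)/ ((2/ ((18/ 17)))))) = 437325/ 40395311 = 0.01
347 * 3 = 1041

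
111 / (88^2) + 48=371823 / 7744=48.01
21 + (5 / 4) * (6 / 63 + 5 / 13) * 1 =23587 / 1092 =21.60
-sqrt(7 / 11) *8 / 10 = -4 *sqrt(77) / 55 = -0.64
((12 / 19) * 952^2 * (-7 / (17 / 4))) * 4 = -71651328 / 19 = -3771122.53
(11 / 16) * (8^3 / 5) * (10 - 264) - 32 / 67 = -5990496 / 335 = -17882.08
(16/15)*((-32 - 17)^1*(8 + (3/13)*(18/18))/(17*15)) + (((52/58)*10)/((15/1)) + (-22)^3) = -15356253052/1442025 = -10649.09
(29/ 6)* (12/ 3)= 58/ 3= 19.33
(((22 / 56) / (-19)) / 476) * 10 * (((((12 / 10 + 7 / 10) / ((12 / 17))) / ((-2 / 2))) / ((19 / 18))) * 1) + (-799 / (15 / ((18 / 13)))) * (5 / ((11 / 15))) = -2142338001 / 4260256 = -502.87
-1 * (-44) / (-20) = -11 / 5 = -2.20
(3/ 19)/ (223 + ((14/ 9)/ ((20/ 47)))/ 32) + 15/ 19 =9647175/ 12208811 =0.79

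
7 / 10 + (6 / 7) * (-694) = -41591 / 70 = -594.16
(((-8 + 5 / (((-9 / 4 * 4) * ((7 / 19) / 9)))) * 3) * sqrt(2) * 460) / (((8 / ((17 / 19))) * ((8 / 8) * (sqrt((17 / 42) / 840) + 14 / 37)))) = -1156046396400 * sqrt(2) / 130940533 + 7274441610 * sqrt(170) / 130940533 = -11761.44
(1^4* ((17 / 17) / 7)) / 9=1 / 63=0.02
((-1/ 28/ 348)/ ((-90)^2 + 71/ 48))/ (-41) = 1/ 3236573333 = 0.00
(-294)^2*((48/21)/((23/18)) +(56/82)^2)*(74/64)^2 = 161213151141/618608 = 260606.31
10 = 10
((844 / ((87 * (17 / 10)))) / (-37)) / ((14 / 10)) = -42200 / 383061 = -0.11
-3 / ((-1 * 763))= 3 / 763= 0.00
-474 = -474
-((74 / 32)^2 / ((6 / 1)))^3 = -2565726409 / 3623878656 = -0.71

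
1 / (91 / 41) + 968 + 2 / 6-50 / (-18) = 795709 / 819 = 971.56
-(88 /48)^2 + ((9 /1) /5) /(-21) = -4343 /1260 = -3.45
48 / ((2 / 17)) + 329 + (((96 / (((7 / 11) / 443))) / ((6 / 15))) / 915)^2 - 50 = 6204269047 / 182329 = 34027.88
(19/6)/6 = 19/36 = 0.53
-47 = -47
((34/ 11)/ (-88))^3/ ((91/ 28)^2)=-4913/ 1197575236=-0.00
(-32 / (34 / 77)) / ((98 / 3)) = -264 / 119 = -2.22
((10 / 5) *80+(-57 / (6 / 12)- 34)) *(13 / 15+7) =472 / 5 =94.40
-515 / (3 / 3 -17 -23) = 515 / 39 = 13.21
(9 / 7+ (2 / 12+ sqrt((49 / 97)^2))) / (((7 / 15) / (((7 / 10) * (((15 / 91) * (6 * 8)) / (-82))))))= -717750 / 2533349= -0.28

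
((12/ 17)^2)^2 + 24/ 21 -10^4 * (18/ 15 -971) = 5669907419320/ 584647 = 9698001.39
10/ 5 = 2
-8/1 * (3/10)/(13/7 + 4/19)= -1596/1375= -1.16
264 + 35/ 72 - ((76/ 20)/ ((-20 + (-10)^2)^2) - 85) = 100651829/ 288000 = 349.49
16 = 16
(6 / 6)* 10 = 10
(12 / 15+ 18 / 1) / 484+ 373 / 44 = 20609 / 2420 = 8.52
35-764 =-729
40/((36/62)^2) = 9610/81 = 118.64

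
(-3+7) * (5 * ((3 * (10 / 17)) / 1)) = 35.29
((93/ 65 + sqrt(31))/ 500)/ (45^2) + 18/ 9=sqrt(31)/ 1012500 + 43875031/ 21937500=2.00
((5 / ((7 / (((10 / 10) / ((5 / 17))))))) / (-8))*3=-51 / 56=-0.91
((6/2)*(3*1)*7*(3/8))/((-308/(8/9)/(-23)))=69/44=1.57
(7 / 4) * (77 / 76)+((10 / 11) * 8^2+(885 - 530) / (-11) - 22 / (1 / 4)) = -201703 / 3344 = -60.32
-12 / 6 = -2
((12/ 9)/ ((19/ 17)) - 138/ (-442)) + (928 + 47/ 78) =7811045/ 8398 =930.11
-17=-17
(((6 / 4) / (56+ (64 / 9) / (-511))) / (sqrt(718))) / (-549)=-0.00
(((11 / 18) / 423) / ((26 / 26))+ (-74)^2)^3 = 72481851664293047046875 / 441406391544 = 164206620141.49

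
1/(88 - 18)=1/70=0.01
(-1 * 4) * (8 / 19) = -32 / 19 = -1.68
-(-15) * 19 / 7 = 285 / 7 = 40.71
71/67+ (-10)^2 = 6771/67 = 101.06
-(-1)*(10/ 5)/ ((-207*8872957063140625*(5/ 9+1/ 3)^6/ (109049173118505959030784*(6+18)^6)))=-9388418661026051910471178518528/ 204078012452234375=-46004067504447.42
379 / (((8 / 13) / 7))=34489 / 8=4311.12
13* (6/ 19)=78/ 19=4.11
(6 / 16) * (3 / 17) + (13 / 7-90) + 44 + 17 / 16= -81899 / 1904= -43.01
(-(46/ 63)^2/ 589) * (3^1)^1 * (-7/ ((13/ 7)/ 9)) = 0.09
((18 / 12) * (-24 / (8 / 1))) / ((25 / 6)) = -27 / 25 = -1.08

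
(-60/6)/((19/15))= -150/19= -7.89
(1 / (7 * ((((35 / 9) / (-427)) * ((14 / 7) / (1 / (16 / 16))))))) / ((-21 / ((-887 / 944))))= -162321 / 462560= -0.35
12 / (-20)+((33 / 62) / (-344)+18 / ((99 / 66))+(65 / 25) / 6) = 757045 / 63984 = 11.83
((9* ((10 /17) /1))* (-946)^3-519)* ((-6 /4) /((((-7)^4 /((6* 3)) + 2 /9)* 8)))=2057215240701 /327080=6289639.36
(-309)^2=95481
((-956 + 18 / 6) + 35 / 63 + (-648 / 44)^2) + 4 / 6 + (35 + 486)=-232921 / 1089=-213.89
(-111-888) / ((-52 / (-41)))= -40959 / 52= -787.67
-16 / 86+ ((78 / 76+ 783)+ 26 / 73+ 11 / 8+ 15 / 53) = 19872517651 / 25287784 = 785.85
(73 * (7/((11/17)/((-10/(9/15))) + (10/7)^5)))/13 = 7300120450/1097789797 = 6.65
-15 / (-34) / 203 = 15 / 6902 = 0.00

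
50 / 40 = 5 / 4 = 1.25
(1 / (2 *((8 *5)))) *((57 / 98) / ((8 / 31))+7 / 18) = 18647 / 564480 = 0.03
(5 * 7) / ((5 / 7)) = 49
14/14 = 1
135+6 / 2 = 138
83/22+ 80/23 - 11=-1897/506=-3.75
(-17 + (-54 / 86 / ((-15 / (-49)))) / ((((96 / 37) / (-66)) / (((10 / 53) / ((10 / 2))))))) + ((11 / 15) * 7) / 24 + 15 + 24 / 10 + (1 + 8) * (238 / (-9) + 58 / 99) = -1038508469 / 4512420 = -230.14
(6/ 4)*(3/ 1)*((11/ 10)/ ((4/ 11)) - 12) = -3231/ 80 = -40.39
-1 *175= -175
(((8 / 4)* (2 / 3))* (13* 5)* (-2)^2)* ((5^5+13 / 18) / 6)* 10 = 146283800 / 81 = 1805972.84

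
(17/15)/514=17/7710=0.00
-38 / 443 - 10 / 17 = -5076 / 7531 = -0.67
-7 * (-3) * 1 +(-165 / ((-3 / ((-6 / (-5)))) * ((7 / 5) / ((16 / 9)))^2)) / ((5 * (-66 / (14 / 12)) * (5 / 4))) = 35209 / 1701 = 20.70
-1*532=-532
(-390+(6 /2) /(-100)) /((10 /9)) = -351027 /1000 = -351.03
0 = 0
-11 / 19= -0.58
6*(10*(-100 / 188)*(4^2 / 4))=-6000 / 47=-127.66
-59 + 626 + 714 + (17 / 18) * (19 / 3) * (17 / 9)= 628057 / 486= 1292.30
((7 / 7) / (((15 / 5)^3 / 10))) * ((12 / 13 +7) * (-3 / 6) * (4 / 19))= -2060 / 6669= -0.31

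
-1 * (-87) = 87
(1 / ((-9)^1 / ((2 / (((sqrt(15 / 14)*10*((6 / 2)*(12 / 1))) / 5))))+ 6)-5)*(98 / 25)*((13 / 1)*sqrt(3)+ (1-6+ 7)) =-417806389*sqrt(3) / 1639725-64277906 / 1639725-17199*sqrt(70) / 546575-882*sqrt(210) / 546575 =-480.82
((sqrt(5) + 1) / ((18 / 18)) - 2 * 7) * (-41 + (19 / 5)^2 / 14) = 181857 / 350 - 13989 * sqrt(5) / 350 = 430.22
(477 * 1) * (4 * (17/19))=32436/19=1707.16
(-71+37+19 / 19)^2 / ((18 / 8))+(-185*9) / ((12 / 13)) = -5279 / 4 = -1319.75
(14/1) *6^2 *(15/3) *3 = 7560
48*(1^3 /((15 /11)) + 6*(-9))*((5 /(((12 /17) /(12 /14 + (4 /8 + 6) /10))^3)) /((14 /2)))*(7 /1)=-36875754019397 /296352000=-124432.28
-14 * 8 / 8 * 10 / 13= -140 / 13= -10.77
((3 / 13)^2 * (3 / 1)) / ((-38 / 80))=-1080 / 3211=-0.34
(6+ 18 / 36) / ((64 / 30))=195 / 64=3.05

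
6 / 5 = 1.20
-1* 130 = -130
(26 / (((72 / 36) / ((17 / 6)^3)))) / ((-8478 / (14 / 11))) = -447083 / 10071864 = -0.04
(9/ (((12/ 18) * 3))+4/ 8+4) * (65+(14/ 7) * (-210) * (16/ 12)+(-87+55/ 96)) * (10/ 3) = -279085/ 16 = -17442.81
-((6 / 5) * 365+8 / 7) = -3074 / 7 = -439.14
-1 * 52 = -52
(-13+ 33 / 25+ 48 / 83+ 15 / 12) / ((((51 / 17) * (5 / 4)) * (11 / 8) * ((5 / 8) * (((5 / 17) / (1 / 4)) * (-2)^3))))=2780146 / 8559375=0.32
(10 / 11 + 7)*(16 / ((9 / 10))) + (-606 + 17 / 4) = -60871 / 132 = -461.14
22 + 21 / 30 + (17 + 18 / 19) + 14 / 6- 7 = 20509 / 570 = 35.98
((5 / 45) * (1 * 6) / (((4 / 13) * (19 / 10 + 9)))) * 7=455 / 327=1.39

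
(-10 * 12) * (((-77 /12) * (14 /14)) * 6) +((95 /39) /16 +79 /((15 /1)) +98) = 14737067 /3120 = 4723.42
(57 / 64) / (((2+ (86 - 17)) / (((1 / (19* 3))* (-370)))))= -185 / 2272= -0.08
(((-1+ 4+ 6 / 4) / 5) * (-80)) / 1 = -72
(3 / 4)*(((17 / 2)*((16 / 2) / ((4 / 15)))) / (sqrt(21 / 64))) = 510*sqrt(21) / 7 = 333.87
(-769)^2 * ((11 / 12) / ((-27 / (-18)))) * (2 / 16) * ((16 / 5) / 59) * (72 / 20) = 13009942 / 1475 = 8820.30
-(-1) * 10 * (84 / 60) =14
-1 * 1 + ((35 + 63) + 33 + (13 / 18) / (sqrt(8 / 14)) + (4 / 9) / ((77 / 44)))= 13 * sqrt(7) / 36 + 8206 / 63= 131.21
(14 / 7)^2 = 4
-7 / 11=-0.64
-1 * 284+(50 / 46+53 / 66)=-428243 / 1518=-282.11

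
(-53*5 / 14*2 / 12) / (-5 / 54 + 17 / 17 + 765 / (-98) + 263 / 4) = -16695 / 311441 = -0.05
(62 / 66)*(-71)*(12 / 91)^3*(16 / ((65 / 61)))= -1237349376 / 538803265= -2.30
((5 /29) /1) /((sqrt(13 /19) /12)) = 60 * sqrt(247) /377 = 2.50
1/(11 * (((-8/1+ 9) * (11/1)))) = 0.01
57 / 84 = 19 / 28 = 0.68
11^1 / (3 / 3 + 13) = 11 / 14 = 0.79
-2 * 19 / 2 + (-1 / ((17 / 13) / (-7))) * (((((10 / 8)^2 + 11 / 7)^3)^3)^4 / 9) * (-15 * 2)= -926506124934941886345960350726564370405883107657471868251062036347795656164610017439189445867 / 71807482627585975472083865540080504948841848699001490307095727369458024448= -12902640379973576253.72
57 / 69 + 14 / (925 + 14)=18163 / 21597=0.84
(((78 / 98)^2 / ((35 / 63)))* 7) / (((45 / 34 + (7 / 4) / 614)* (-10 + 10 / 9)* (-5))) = 0.14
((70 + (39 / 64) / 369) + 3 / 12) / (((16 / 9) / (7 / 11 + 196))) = 3588553269 / 461824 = 7770.39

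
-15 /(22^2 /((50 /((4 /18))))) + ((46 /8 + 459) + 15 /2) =112597 /242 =465.28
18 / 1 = 18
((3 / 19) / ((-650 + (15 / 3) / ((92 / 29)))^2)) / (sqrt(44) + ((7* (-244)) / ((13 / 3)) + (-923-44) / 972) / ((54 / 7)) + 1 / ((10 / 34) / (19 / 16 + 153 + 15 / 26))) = 0.00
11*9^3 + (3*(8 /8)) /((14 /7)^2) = 32079 /4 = 8019.75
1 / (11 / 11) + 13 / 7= 20 / 7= 2.86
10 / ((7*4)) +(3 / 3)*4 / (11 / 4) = 1.81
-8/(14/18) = -10.29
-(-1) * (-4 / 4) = -1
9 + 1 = 10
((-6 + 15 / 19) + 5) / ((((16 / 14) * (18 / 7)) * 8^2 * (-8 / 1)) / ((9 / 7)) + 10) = 14 / 77159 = 0.00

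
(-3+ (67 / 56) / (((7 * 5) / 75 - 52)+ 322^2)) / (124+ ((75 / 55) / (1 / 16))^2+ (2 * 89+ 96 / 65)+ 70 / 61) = -115052321735 / 29938935339488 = -0.00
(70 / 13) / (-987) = -0.01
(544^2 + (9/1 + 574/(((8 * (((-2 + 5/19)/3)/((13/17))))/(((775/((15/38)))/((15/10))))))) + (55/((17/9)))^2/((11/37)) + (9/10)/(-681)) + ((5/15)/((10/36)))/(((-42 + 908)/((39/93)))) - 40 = 152310630468533957/871783178310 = 174711.60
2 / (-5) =-2 / 5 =-0.40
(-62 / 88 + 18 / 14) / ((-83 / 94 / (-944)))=621.33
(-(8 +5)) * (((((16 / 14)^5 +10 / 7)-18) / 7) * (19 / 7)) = 60699756 / 823543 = 73.71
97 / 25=3.88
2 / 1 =2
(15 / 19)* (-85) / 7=-9.59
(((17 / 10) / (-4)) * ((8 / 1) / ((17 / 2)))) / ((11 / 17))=-34 / 55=-0.62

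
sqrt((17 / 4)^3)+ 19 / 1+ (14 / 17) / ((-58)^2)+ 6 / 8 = 17 * sqrt(17) / 8+ 1129477 / 57188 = 28.51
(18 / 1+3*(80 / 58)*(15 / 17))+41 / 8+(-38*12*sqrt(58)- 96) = -456*sqrt(58)- 273019 / 3944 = -3542.02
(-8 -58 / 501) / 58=-2033 / 14529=-0.14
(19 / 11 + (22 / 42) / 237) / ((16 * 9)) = 23671 / 1970892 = 0.01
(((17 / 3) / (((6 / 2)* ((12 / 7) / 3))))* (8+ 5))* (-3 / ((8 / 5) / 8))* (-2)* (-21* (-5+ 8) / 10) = -32487 / 4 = -8121.75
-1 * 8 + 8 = 0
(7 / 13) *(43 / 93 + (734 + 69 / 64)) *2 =30645559 / 38688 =792.12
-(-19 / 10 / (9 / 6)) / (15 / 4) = 76 / 225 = 0.34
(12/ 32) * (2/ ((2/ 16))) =6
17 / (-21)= -17 / 21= -0.81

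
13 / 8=1.62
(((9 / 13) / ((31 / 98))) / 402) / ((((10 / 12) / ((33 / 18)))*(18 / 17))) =9163 / 810030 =0.01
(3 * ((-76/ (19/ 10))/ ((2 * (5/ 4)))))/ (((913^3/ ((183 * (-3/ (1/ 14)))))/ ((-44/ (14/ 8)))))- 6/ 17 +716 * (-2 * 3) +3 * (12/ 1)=-5010896012190/ 1176165859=-4260.37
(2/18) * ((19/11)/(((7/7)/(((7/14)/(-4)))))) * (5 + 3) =-19/99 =-0.19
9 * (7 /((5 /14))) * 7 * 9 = 55566 /5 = 11113.20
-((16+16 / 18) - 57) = 361 / 9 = 40.11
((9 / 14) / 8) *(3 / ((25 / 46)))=621 / 1400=0.44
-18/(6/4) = -12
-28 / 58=-14 / 29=-0.48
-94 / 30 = -47 / 15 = -3.13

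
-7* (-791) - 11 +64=5590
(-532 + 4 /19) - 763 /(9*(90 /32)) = -4324072 /7695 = -561.93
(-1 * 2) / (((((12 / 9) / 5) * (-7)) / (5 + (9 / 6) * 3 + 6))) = 465 / 28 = 16.61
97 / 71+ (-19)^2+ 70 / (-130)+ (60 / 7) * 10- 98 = 2258391 / 6461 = 349.54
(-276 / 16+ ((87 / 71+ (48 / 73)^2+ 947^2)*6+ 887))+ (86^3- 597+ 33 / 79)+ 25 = 719427286565851 / 119561444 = 6017218.11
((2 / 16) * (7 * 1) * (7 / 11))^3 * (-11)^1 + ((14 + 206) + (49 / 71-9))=922785481 / 4398592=209.79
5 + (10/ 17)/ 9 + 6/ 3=7.07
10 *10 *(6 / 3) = 200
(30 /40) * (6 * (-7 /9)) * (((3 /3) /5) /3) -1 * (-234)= 7013 /30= 233.77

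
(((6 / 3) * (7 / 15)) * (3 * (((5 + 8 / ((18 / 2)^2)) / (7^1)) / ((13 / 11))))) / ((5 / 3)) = 1.04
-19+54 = 35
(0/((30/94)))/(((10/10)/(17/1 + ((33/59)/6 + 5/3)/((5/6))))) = 0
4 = 4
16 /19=0.84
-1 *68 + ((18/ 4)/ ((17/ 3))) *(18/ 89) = -102641/ 1513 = -67.84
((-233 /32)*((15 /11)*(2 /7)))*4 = -3495 /308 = -11.35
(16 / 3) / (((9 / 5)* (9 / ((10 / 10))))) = 80 / 243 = 0.33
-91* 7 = -637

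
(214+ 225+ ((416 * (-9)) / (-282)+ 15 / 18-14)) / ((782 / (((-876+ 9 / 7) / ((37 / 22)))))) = -2780084879 / 9519286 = -292.05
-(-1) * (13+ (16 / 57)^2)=42493 / 3249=13.08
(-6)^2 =36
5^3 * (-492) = -61500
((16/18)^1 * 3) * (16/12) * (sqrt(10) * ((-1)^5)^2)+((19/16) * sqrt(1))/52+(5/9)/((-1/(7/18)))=-13021/67392+32 * sqrt(10)/9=11.05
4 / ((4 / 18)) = 18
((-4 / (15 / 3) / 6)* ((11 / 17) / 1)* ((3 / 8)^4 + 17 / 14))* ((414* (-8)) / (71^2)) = 26855697 / 383922560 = 0.07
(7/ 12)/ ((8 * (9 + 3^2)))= 0.00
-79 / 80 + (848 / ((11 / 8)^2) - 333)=1108761 / 9680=114.54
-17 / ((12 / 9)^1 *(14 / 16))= -102 / 7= -14.57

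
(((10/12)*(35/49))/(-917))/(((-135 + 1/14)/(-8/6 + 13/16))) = -625/249438672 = -0.00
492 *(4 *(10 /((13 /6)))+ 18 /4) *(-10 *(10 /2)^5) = -4589437500 /13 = -353033653.85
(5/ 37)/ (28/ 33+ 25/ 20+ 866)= 660/ 4239793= 0.00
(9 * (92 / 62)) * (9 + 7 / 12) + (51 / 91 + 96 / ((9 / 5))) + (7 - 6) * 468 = 10999829 / 16926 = 649.88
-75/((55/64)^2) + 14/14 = -12167/121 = -100.55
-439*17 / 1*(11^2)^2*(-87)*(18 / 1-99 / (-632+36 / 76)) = 2071032501510423 / 11999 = 172600425161.30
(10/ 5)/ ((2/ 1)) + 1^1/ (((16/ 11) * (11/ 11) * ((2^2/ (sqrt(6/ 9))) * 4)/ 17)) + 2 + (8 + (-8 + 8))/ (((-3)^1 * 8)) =187 * sqrt(6)/ 768 + 8/ 3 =3.26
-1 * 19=-19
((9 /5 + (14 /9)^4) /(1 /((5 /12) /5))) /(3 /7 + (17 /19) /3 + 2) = 33400157 /142767360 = 0.23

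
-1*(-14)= 14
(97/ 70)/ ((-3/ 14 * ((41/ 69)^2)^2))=-732903579/ 14128805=-51.87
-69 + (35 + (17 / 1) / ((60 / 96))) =-34 / 5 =-6.80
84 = 84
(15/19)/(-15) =-1/19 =-0.05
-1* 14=-14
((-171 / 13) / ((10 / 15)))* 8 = -2052 / 13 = -157.85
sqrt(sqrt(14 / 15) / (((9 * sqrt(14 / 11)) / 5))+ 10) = 3.24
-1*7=-7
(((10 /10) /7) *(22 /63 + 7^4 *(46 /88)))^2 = 32164.75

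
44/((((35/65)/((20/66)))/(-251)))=-130520/21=-6215.24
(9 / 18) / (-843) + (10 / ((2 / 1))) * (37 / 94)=77954 / 39621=1.97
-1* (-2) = 2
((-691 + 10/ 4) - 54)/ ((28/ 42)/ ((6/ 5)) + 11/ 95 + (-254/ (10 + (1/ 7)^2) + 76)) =-623410425/ 43091368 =-14.47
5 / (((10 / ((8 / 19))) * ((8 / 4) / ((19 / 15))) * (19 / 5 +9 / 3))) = 1 / 51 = 0.02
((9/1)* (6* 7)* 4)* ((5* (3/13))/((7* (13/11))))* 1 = 35640/169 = 210.89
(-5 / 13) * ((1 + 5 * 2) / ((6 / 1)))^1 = -55 / 78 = -0.71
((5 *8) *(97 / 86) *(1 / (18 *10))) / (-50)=-97 / 19350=-0.01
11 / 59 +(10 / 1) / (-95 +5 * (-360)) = 4051 / 22361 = 0.18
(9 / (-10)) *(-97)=873 / 10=87.30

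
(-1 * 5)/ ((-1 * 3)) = 5/ 3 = 1.67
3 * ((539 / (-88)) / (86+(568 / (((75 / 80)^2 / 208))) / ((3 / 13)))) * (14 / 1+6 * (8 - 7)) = -70875 / 112354652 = -0.00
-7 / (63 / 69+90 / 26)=-2093 / 1308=-1.60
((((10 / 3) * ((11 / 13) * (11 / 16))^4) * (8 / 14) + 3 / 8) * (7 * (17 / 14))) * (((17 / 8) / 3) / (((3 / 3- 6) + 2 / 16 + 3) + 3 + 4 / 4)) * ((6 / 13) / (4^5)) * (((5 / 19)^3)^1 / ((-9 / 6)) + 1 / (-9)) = -0.00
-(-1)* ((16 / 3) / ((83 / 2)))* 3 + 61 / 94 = 8071 / 7802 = 1.03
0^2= 0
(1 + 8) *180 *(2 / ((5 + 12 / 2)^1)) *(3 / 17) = 9720 / 187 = 51.98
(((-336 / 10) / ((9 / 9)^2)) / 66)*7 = -196 / 55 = -3.56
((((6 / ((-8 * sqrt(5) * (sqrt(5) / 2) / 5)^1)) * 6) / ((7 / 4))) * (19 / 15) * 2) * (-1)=456 / 35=13.03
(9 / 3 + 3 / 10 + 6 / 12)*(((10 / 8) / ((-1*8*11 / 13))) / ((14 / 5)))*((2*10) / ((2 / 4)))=-6175 / 616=-10.02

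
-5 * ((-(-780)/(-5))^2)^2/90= -32902272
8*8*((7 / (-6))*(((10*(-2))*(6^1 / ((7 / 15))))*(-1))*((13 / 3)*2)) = -166400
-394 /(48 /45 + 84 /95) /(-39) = 18715 /3614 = 5.18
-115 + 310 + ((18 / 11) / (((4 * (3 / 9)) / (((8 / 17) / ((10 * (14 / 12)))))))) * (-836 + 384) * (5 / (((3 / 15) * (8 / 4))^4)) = -5465370 / 1309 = -4175.23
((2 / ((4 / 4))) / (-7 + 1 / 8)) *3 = -48 / 55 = -0.87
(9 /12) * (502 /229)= 753 /458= 1.64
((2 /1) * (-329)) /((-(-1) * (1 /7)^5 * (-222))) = 5529503 /111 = 49815.34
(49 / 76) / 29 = 49 / 2204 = 0.02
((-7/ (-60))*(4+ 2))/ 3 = 7/ 30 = 0.23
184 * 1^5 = 184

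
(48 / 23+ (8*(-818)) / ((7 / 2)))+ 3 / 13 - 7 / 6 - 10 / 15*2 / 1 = -7827387 / 4186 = -1869.90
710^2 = 504100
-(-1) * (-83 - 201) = -284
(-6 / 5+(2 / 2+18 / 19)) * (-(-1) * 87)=6177 / 95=65.02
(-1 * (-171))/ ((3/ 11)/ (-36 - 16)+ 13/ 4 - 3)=24453/ 35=698.66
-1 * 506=-506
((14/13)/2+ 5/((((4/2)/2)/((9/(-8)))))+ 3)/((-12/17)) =3689/1248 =2.96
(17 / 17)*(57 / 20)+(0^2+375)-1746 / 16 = 10749 / 40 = 268.72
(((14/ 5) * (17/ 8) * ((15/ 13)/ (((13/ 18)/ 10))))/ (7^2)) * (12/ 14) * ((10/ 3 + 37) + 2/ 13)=7247610/ 107653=67.32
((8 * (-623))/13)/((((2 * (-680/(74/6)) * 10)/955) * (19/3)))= 4402741/83980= 52.43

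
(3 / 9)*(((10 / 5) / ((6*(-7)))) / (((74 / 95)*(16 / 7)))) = -95 / 10656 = -0.01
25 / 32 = 0.78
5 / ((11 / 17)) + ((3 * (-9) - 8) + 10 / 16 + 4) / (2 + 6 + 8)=8207 / 1408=5.83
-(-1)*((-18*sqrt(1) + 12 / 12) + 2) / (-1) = 15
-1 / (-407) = 1 / 407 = 0.00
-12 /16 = -3 /4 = -0.75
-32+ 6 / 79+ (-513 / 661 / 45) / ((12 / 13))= -33360353 / 1044380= -31.94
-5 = -5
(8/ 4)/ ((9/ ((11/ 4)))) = 0.61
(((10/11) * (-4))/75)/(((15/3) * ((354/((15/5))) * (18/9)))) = -0.00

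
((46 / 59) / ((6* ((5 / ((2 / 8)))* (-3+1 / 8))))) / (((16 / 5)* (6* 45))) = -1 / 382320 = -0.00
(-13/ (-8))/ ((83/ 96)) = 156/ 83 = 1.88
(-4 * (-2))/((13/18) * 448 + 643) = 72/8699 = 0.01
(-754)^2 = 568516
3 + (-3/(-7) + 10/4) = 83/14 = 5.93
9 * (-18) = -162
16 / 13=1.23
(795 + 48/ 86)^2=1170255681/ 1849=632912.75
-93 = -93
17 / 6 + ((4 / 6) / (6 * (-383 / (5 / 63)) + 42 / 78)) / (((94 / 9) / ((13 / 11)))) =16541120093 / 5838047754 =2.83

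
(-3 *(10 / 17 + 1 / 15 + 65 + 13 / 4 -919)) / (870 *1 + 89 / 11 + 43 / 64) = 152609072 / 52585165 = 2.90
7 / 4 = 1.75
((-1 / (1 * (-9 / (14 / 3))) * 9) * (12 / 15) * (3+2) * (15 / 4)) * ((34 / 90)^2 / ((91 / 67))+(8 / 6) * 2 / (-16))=-22699 / 5265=-4.31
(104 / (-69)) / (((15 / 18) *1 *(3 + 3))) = -0.30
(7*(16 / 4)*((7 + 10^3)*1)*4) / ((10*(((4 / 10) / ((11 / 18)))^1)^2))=4264645 / 162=26324.97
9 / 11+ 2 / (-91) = 797 / 1001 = 0.80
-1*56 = -56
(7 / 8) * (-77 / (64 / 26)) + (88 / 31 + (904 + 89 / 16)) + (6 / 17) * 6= 119686879 / 134912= 887.15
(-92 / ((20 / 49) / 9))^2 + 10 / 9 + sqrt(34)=sqrt(34) + 925924291 / 225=4115224.90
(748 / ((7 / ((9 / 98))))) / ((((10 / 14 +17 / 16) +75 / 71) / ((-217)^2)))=3674648736 / 22529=163107.49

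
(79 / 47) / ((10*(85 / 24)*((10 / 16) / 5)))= 7584 / 19975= 0.38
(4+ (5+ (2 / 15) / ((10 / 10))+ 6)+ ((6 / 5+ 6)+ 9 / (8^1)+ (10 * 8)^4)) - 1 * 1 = 983040539 / 24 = 40960022.46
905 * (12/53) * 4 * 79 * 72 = 247086720/53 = 4662013.58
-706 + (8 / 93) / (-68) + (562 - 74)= -344660 / 1581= -218.00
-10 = -10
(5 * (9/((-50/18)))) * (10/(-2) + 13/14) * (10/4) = 4617/28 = 164.89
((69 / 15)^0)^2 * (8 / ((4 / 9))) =18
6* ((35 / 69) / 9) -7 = -1379 / 207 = -6.66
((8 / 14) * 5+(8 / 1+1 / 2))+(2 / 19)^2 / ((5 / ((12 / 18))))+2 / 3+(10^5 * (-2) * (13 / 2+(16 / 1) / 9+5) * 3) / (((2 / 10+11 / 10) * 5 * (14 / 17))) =-1466731148719 / 985530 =-1488266.36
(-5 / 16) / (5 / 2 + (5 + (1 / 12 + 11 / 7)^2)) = -2205 / 72241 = -0.03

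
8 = 8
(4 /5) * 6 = 24 /5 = 4.80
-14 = -14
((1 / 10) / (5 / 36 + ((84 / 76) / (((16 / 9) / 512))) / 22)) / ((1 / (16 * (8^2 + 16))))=963072 / 109909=8.76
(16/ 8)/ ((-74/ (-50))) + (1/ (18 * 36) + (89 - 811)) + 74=-15504011/ 23976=-646.65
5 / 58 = 0.09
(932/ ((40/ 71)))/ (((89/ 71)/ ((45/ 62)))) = 10570977/ 11036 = 957.86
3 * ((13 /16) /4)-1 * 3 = -153 /64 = -2.39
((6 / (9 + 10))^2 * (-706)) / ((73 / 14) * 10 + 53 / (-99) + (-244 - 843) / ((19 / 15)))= 17613288 / 201777131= 0.09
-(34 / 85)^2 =-4 / 25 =-0.16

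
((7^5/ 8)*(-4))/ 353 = -16807/ 706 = -23.81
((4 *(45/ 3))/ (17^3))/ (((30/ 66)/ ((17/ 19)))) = 0.02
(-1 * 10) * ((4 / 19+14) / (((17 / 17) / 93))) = -251100 / 19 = -13215.79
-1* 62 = -62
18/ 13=1.38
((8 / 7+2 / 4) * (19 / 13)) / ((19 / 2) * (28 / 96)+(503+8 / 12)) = 3496 / 737373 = 0.00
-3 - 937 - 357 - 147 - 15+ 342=-1117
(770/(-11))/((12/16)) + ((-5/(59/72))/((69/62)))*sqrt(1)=-402280/4071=-98.82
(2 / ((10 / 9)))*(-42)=-75.60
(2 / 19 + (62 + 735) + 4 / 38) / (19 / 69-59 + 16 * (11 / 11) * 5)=1045143 / 27892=37.47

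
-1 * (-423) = 423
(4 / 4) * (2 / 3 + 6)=20 / 3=6.67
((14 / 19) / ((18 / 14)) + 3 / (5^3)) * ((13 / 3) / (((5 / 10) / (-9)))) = -331838 / 7125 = -46.57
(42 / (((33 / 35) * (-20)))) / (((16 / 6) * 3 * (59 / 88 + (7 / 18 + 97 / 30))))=-2205 / 33998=-0.06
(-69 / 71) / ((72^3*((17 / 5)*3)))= -115 / 450510336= -0.00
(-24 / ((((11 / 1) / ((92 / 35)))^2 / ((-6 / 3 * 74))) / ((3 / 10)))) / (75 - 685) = -22548096 / 226043125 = -0.10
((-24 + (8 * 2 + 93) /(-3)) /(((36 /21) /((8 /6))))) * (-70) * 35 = 3104150 /27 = 114968.52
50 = 50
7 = 7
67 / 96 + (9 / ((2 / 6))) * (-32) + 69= -794.30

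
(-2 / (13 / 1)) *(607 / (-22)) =607 / 143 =4.24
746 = 746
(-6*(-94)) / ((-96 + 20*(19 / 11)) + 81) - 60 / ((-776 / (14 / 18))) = 3618253 / 125130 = 28.92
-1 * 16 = -16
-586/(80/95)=-5567/8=-695.88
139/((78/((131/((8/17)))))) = 309553/624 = 496.08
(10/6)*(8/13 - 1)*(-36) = 300/13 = 23.08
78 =78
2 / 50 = 0.04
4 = 4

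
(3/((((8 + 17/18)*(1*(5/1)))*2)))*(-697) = -18819/805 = -23.38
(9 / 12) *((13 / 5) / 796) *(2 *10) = 39 / 796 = 0.05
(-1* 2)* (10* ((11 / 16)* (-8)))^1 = 110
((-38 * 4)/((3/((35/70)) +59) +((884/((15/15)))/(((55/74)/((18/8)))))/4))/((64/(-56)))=14630/80743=0.18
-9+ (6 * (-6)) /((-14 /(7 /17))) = -135 /17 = -7.94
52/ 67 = 0.78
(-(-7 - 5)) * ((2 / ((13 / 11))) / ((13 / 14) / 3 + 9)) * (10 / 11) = 10080 / 5083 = 1.98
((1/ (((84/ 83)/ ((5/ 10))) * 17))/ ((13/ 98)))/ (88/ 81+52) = 15687/ 3801200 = 0.00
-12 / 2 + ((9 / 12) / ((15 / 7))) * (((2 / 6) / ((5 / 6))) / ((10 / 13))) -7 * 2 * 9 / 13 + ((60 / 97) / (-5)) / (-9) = -29311747 / 1891500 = -15.50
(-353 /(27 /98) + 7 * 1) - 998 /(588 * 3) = -3373187 /2646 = -1274.83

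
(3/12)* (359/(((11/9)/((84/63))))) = 1077/11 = 97.91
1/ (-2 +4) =1/ 2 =0.50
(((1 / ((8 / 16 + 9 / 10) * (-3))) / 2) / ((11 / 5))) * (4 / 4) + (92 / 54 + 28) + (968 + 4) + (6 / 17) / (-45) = 354010243 / 353430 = 1001.64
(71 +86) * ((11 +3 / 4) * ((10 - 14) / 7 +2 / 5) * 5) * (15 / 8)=-332055 / 112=-2964.78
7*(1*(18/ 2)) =63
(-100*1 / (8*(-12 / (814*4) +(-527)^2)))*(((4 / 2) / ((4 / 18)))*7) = -641025 / 226071403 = -0.00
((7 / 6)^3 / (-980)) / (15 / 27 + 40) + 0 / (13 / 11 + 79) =-7 / 175200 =-0.00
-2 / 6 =-1 / 3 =-0.33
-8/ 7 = -1.14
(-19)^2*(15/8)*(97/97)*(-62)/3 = -55955/4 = -13988.75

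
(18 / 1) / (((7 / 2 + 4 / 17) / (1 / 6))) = 102 / 127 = 0.80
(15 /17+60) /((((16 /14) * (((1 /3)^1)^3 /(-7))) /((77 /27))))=-3905055 /136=-28713.64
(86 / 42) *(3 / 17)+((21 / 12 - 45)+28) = -7087 / 476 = -14.89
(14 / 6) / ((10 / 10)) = 7 / 3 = 2.33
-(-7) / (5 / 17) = 23.80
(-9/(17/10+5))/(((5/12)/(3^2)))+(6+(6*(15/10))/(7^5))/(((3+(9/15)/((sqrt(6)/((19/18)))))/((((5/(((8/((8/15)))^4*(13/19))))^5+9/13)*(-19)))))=-53.24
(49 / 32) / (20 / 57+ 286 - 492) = -2793 / 375104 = -0.01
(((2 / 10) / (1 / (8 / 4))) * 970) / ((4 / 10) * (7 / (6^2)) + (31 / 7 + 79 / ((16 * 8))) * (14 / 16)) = 86.36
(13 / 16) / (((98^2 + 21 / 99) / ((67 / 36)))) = 9581 / 60852288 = 0.00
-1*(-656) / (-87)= -656 / 87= -7.54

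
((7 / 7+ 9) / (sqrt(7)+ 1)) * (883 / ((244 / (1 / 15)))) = 0.66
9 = 9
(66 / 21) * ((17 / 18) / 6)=187 / 378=0.49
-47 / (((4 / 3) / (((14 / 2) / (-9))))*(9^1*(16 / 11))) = 3619 / 1728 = 2.09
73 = 73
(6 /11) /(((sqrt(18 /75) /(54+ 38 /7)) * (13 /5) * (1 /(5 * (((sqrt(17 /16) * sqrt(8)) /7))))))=4000 * sqrt(51) /539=53.00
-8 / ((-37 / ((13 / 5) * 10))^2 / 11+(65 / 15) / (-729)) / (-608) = 0.07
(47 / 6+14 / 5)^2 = 101761 / 900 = 113.07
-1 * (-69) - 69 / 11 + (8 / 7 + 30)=7228 / 77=93.87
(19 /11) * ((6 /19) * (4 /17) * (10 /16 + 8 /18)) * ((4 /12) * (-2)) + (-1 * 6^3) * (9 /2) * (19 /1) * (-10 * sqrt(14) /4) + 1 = 139 /153 + 46170 * sqrt(14) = 172753.23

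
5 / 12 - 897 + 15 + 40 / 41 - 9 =-437687 / 492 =-889.61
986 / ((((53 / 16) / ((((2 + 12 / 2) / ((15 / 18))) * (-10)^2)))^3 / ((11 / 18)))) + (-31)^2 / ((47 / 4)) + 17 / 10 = 1026286467752824603 / 69972190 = 14667062267.92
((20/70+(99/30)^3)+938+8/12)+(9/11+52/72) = 676665841/693000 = 976.43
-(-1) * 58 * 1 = 58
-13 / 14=-0.93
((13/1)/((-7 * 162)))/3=-13/3402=-0.00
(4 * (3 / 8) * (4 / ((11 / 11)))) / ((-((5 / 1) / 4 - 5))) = 8 / 5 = 1.60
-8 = -8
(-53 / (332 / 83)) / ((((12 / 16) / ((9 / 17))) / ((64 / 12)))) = -848 / 17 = -49.88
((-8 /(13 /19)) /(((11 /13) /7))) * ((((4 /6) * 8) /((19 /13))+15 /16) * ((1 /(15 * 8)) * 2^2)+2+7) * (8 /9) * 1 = -3505922 /4455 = -786.96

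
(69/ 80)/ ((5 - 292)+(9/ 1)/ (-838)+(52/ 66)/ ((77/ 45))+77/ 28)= -8162539/ 2685832980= -0.00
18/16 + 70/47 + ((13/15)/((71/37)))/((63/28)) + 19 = 78620719/3603960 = 21.82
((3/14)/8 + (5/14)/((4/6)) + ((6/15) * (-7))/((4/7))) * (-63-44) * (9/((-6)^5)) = -37129/69120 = -0.54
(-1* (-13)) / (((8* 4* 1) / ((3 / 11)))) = 39 / 352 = 0.11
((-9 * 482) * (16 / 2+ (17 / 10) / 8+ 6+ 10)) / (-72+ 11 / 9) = 2908629 / 1960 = 1483.99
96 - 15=81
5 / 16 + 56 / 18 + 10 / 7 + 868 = 879835 / 1008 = 872.85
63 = 63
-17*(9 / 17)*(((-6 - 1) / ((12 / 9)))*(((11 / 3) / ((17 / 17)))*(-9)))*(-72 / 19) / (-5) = -112266 / 95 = -1181.75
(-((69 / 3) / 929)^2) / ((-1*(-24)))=-529 / 20712984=-0.00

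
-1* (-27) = 27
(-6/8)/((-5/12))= 9/5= 1.80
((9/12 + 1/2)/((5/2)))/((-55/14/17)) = -119/55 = -2.16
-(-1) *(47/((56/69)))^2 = 10517049/3136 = 3353.65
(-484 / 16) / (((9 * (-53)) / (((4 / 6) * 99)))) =1331 / 318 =4.19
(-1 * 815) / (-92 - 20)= 815 / 112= 7.28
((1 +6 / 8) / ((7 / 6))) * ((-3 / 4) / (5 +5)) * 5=-9 / 16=-0.56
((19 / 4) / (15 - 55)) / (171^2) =-0.00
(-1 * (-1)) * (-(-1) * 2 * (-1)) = -2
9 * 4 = 36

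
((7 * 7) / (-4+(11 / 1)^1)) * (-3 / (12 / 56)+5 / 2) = -161 / 2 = -80.50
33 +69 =102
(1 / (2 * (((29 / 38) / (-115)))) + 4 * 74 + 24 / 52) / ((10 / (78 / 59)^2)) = 19506474 / 504745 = 38.65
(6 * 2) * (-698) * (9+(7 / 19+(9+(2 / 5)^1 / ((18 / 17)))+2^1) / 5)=-135462256 / 1425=-95061.23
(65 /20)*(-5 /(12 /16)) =-65 /3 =-21.67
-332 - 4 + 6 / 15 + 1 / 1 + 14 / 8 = -6657 / 20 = -332.85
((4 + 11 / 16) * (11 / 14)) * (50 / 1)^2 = 515625 / 56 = 9207.59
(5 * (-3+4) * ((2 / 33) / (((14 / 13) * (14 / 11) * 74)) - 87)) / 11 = -860345 / 21756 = -39.55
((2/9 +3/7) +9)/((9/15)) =3040/189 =16.08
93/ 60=31/ 20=1.55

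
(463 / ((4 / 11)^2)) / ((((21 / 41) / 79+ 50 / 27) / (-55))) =-269465868045 / 2600272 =-103629.88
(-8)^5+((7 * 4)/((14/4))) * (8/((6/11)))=-97952/3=-32650.67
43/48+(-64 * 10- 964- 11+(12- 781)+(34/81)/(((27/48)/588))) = -7559525/3888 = -1944.32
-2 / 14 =-1 / 7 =-0.14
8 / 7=1.14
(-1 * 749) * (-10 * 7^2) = 367010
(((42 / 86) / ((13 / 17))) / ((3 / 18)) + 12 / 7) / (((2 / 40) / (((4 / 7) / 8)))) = 217020 / 27391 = 7.92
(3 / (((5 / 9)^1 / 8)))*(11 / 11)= 216 / 5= 43.20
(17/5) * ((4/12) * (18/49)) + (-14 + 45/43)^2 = 76199603/453005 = 168.21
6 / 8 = 3 / 4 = 0.75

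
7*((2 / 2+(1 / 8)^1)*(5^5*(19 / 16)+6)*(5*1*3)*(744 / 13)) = 5226608835 / 208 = 25127927.09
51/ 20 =2.55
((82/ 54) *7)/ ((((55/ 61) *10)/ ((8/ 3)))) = 70028/ 22275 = 3.14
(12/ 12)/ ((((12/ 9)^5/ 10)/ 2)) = 4.75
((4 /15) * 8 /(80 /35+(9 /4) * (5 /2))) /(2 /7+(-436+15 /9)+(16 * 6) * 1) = -12544 /15724285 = -0.00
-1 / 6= -0.17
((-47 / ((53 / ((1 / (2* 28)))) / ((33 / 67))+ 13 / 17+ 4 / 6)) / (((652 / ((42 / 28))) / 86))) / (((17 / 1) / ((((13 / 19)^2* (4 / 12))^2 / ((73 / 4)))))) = -634939591 / 5243431961399545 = -0.00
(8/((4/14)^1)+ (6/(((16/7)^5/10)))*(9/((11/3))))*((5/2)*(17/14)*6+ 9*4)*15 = 12944476935/524288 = 24689.63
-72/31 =-2.32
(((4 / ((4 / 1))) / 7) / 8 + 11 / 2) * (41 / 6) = 4223 / 112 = 37.71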